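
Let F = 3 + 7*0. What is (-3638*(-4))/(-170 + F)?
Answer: -14552/167 ≈ -87.138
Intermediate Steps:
F = 3 (F = 3 + 0 = 3)
(-3638*(-4))/(-170 + F) = (-3638*(-4))/(-170 + 3) = -214*(-68)/(-167) = 14552*(-1/167) = -14552/167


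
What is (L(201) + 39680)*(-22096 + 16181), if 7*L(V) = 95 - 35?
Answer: -234757900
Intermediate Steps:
L(V) = 60/7 (L(V) = (95 - 35)/7 = (⅐)*60 = 60/7)
(L(201) + 39680)*(-22096 + 16181) = (60/7 + 39680)*(-22096 + 16181) = (277820/7)*(-5915) = -234757900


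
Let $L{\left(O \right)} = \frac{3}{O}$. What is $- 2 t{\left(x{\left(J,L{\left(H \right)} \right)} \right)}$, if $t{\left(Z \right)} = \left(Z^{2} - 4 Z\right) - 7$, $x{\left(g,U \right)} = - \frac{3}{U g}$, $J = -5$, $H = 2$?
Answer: $\frac{422}{25} \approx 16.88$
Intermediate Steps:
$x{\left(g,U \right)} = - \frac{3}{U g}$ ($x{\left(g,U \right)} = - 3 \frac{1}{U g} = - \frac{3}{U g}$)
$t{\left(Z \right)} = -7 + Z^{2} - 4 Z$
$- 2 t{\left(x{\left(J,L{\left(H \right)} \right)} \right)} = - 2 \left(-7 + \left(- \frac{3}{\frac{3}{2} \left(-5\right)}\right)^{2} - 4 \left(- \frac{3}{\frac{3}{2} \left(-5\right)}\right)\right) = - 2 \left(-7 + \left(\left(-3\right) \frac{1}{3 \cdot \frac{1}{2}} \left(- \frac{1}{5}\right)\right)^{2} - 4 \left(\left(-3\right) \frac{1}{3 \cdot \frac{1}{2}} \left(- \frac{1}{5}\right)\right)\right) = - 2 \left(-7 + \left(\left(-3\right) \frac{1}{\frac{3}{2}} \left(- \frac{1}{5}\right)\right)^{2} - 4 \left(\left(-3\right) \frac{1}{\frac{3}{2}} \left(- \frac{1}{5}\right)\right)\right) = - 2 \left(-7 + \left(\left(-3\right) \frac{2}{3} \left(- \frac{1}{5}\right)\right)^{2} - 4 \left(\left(-3\right) \frac{2}{3} \left(- \frac{1}{5}\right)\right)\right) = - 2 \left(-7 + \left(\frac{2}{5}\right)^{2} - \frac{8}{5}\right) = - 2 \left(-7 + \frac{4}{25} - \frac{8}{5}\right) = \left(-2\right) \left(- \frac{211}{25}\right) = \frac{422}{25}$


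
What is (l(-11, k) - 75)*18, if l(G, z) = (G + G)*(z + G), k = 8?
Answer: -162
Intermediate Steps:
l(G, z) = 2*G*(G + z) (l(G, z) = (2*G)*(G + z) = 2*G*(G + z))
(l(-11, k) - 75)*18 = (2*(-11)*(-11 + 8) - 75)*18 = (2*(-11)*(-3) - 75)*18 = (66 - 75)*18 = -9*18 = -162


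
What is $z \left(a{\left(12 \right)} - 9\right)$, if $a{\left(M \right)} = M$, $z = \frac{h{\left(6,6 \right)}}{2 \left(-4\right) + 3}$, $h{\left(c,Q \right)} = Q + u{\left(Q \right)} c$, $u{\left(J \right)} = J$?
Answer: $- \frac{126}{5} \approx -25.2$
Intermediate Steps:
$h{\left(c,Q \right)} = Q + Q c$
$z = - \frac{42}{5}$ ($z = \frac{6 \left(1 + 6\right)}{2 \left(-4\right) + 3} = \frac{6 \cdot 7}{-8 + 3} = \frac{42}{-5} = 42 \left(- \frac{1}{5}\right) = - \frac{42}{5} \approx -8.4$)
$z \left(a{\left(12 \right)} - 9\right) = - \frac{42 \left(12 - 9\right)}{5} = \left(- \frac{42}{5}\right) 3 = - \frac{126}{5}$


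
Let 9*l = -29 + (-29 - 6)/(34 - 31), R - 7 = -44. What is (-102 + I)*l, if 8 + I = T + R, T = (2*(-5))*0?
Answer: 5978/9 ≈ 664.22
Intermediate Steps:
R = -37 (R = 7 - 44 = -37)
T = 0 (T = -10*0 = 0)
l = -122/27 (l = (-29 + (-29 - 6)/(34 - 31))/9 = (-29 - 35/3)/9 = (⅑)*(-122/3) = -122/27 ≈ -4.5185)
I = -45 (I = -8 + (0 - 37) = -8 - 37 = -45)
(-102 + I)*l = (-102 - 45)*(-122/27) = -147*(-122/27) = 5978/9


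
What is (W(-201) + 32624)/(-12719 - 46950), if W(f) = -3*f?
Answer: -33227/59669 ≈ -0.55686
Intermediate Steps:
(W(-201) + 32624)/(-12719 - 46950) = (-3*(-201) + 32624)/(-12719 - 46950) = (603 + 32624)/(-59669) = 33227*(-1/59669) = -33227/59669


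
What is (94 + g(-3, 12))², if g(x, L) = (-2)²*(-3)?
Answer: 6724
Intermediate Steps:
g(x, L) = -12 (g(x, L) = 4*(-3) = -12)
(94 + g(-3, 12))² = (94 - 12)² = 82² = 6724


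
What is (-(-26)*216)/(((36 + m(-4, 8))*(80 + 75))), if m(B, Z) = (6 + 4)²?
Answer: 702/2635 ≈ 0.26641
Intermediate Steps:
m(B, Z) = 100 (m(B, Z) = 10² = 100)
(-(-26)*216)/(((36 + m(-4, 8))*(80 + 75))) = (-(-26)*216)/(((36 + 100)*(80 + 75))) = (-26*(-216))/((136*155)) = 5616/21080 = 5616*(1/21080) = 702/2635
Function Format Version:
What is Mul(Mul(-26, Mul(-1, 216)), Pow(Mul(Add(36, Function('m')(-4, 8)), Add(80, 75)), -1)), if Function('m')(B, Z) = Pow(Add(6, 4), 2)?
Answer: Rational(702, 2635) ≈ 0.26641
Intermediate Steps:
Function('m')(B, Z) = 100 (Function('m')(B, Z) = Pow(10, 2) = 100)
Mul(Mul(-26, Mul(-1, 216)), Pow(Mul(Add(36, Function('m')(-4, 8)), Add(80, 75)), -1)) = Mul(Mul(-26, Mul(-1, 216)), Pow(Mul(Add(36, 100), Add(80, 75)), -1)) = Mul(Mul(-26, -216), Pow(Mul(136, 155), -1)) = Mul(5616, Pow(21080, -1)) = Mul(5616, Rational(1, 21080)) = Rational(702, 2635)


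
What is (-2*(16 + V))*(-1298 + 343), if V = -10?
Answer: 11460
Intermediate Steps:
(-2*(16 + V))*(-1298 + 343) = (-2*(16 - 10))*(-1298 + 343) = -2*6*(-955) = -12*(-955) = 11460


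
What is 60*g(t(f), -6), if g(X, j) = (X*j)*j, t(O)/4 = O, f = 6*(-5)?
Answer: -259200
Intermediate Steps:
f = -30
t(O) = 4*O
g(X, j) = X*j**2
60*g(t(f), -6) = 60*((4*(-30))*(-6)**2) = 60*(-120*36) = 60*(-4320) = -259200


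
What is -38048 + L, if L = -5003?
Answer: -43051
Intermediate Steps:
-38048 + L = -38048 - 5003 = -43051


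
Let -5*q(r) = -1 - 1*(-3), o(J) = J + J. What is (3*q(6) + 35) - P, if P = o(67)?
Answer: -501/5 ≈ -100.20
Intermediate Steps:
o(J) = 2*J
P = 134 (P = 2*67 = 134)
q(r) = -⅖ (q(r) = -(-1 - 1*(-3))/5 = -(-1 + 3)/5 = -⅕*2 = -⅖)
(3*q(6) + 35) - P = (3*(-⅖) + 35) - 1*134 = (-6/5 + 35) - 134 = 169/5 - 134 = -501/5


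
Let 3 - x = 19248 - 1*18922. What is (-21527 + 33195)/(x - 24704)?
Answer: -11668/25027 ≈ -0.46622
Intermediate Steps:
x = -323 (x = 3 - (19248 - 1*18922) = 3 - (19248 - 18922) = 3 - 1*326 = 3 - 326 = -323)
(-21527 + 33195)/(x - 24704) = (-21527 + 33195)/(-323 - 24704) = 11668/(-25027) = 11668*(-1/25027) = -11668/25027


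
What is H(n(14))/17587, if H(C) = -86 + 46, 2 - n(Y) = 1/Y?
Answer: -40/17587 ≈ -0.0022744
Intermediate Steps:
n(Y) = 2 - 1/Y
H(C) = -40
H(n(14))/17587 = -40/17587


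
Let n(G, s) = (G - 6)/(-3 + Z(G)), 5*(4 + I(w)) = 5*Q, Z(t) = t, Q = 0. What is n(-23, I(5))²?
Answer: 841/676 ≈ 1.2441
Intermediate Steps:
I(w) = -4 (I(w) = -4 + (5*0)/5 = -4 + (⅕)*0 = -4 + 0 = -4)
n(G, s) = (-6 + G)/(-3 + G) (n(G, s) = (G - 6)/(-3 + G) = (-6 + G)/(-3 + G))
n(-23, I(5))² = ((-6 - 23)/(-3 - 23))² = (-29/(-26))² = (-1/26*(-29))² = (29/26)² = 841/676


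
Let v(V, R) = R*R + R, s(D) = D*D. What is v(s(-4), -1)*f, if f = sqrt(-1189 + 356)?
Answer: 0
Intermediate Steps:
s(D) = D**2
v(V, R) = R + R**2 (v(V, R) = R**2 + R = R + R**2)
f = 7*I*sqrt(17) (f = sqrt(-833) = 7*I*sqrt(17) ≈ 28.862*I)
v(s(-4), -1)*f = (-(1 - 1))*(7*I*sqrt(17)) = (-1*0)*(7*I*sqrt(17)) = 0*(7*I*sqrt(17)) = 0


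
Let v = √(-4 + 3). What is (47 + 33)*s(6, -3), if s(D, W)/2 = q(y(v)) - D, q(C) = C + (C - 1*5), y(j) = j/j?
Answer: -1440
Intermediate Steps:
v = I (v = √(-1) = I ≈ 1.0*I)
y(j) = 1
q(C) = -5 + 2*C (q(C) = C + (C - 5) = C + (-5 + C) = -5 + 2*C)
s(D, W) = -6 - 2*D (s(D, W) = 2*((-5 + 2*1) - D) = 2*((-5 + 2) - D) = 2*(-3 - D) = -6 - 2*D)
(47 + 33)*s(6, -3) = (47 + 33)*(-6 - 2*6) = 80*(-6 - 12) = 80*(-18) = -1440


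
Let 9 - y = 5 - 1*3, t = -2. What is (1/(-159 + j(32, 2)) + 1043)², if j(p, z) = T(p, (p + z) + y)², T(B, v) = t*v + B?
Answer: 5961723088896/5480281 ≈ 1.0879e+6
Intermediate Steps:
y = 7 (y = 9 - (5 - 1*3) = 9 - (5 - 3) = 9 - 1*2 = 9 - 2 = 7)
T(B, v) = B - 2*v (T(B, v) = -2*v + B = B - 2*v)
j(p, z) = (-14 - p - 2*z)² (j(p, z) = (p - 2*((p + z) + 7))² = (p - 2*(7 + p + z))² = (p + (-14 - 2*p - 2*z))² = (-14 - p - 2*z)²)
(1/(-159 + j(32, 2)) + 1043)² = (1/(-159 + (14 + 32 + 2*2)²) + 1043)² = (1/(-159 + (14 + 32 + 4)²) + 1043)² = (1/(-159 + 50²) + 1043)² = (1/(-159 + 2500) + 1043)² = (1/2341 + 1043)² = (2441664/2341)² = 5961723088896/5480281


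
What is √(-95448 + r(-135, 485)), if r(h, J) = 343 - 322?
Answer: 3*I*√10603 ≈ 308.91*I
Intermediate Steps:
r(h, J) = 21
√(-95448 + r(-135, 485)) = √(-95448 + 21) = √(-95427) = 3*I*√10603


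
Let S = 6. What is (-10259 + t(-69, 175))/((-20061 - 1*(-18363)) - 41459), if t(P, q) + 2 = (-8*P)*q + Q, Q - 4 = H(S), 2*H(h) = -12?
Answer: -86337/43157 ≈ -2.0005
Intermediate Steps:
H(h) = -6 (H(h) = (½)*(-12) = -6)
Q = -2 (Q = 4 - 6 = -2)
t(P, q) = -4 - 8*P*q (t(P, q) = -2 + ((-8*P)*q - 2) = -2 + (-8*P*q - 2) = -2 + (-2 - 8*P*q) = -4 - 8*P*q)
(-10259 + t(-69, 175))/((-20061 - 1*(-18363)) - 41459) = (-10259 + (-4 - 8*(-69)*175))/((-20061 - 1*(-18363)) - 41459) = (-10259 + (-4 + 96600))/((-20061 + 18363) - 41459) = (-10259 + 96596)/(-1698 - 41459) = 86337/(-43157) = 86337*(-1/43157) = -86337/43157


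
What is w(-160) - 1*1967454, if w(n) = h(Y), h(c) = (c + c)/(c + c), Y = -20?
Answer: -1967453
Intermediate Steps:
h(c) = 1 (h(c) = (2*c)/((2*c)) = (2*c)*(1/(2*c)) = 1)
w(n) = 1
w(-160) - 1*1967454 = 1 - 1*1967454 = 1 - 1967454 = -1967453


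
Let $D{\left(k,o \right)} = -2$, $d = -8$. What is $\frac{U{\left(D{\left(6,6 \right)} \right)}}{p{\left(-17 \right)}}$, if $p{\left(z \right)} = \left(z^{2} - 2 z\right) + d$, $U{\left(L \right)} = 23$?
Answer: $\frac{23}{315} \approx 0.073016$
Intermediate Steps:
$p{\left(z \right)} = -8 + z^{2} - 2 z$ ($p{\left(z \right)} = \left(z^{2} - 2 z\right) - 8 = -8 + z^{2} - 2 z$)
$\frac{U{\left(D{\left(6,6 \right)} \right)}}{p{\left(-17 \right)}} = \frac{23}{-8 + \left(-17\right)^{2} - -34} = \frac{23}{-8 + 289 + 34} = \frac{23}{315}$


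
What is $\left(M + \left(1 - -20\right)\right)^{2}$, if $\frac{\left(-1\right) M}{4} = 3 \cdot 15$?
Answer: $25281$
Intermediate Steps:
$M = -180$ ($M = - 4 \cdot 3 \cdot 15 = \left(-4\right) 45 = -180$)
$\left(M + \left(1 - -20\right)\right)^{2} = \left(-180 + \left(1 - -20\right)\right)^{2} = \left(-180 + \left(1 + 20\right)\right)^{2} = \left(-180 + 21\right)^{2} = \left(-159\right)^{2} = 25281$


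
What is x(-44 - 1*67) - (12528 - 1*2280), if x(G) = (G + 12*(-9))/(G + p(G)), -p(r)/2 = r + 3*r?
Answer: -2654305/259 ≈ -10248.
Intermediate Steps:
p(r) = -8*r (p(r) = -2*(r + 3*r) = -8*r)
x(G) = -(-108 + G)/(7*G) (x(G) = (G + 12*(-9))/(G - 8*G) = (G - 108)/((-7*G)) = (-108 + G)*(-1/(7*G)) = -(-108 + G)/(7*G))
x(-44 - 1*67) - (12528 - 1*2280) = (108 - (-44 - 1*67))/(7*(-44 - 1*67)) - (12528 - 1*2280) = (108 - (-44 - 67))/(7*(-44 - 67)) - (12528 - 2280) = (⅐)*(108 - 1*(-111))/(-111) - 1*10248 = (⅐)*(-1/111)*(108 + 111) - 10248 = (⅐)*(-1/111)*219 - 10248 = -73/259 - 10248 = -2654305/259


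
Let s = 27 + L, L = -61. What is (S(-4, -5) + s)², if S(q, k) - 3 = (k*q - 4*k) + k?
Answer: 16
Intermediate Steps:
S(q, k) = 3 - 3*k + k*q (S(q, k) = 3 + ((k*q - 4*k) + k) = 3 + ((-4*k + k*q) + k) = 3 + (-3*k + k*q) = 3 - 3*k + k*q)
s = -34 (s = 27 - 61 = -34)
(S(-4, -5) + s)² = ((3 - 3*(-5) - 5*(-4)) - 34)² = ((3 + 15 + 20) - 34)² = (38 - 34)² = 4² = 16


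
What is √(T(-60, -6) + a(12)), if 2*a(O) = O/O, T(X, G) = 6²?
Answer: √146/2 ≈ 6.0415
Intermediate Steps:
T(X, G) = 36
a(O) = ½ (a(O) = (O/O)/2 = (½)*1 = ½)
√(T(-60, -6) + a(12)) = √(36 + ½) = √(73/2) = √146/2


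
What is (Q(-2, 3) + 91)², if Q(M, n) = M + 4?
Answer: 8649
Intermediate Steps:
Q(M, n) = 4 + M
(Q(-2, 3) + 91)² = ((4 - 2) + 91)² = (2 + 91)² = 93² = 8649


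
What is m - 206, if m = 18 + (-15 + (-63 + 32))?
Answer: -234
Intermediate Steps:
m = -28 (m = 18 + (-15 - 31) = 18 - 46 = -28)
m - 206 = -28 - 206 = -234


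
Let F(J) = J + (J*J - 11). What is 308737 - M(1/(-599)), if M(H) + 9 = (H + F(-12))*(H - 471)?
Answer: 131226591686/358801 ≈ 3.6574e+5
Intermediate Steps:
F(J) = -11 + J + J² (F(J) = J + (J² - 11) = J + (-11 + J²) = -11 + J + J²)
M(H) = -9 + (-471 + H)*(121 + H) (M(H) = -9 + (H + (-11 - 12 + (-12)²))*(H - 471) = -9 + (H + (-11 - 12 + 144))*(-471 + H) = -9 + (H + 121)*(-471 + H) = -9 + (121 + H)*(-471 + H) = -9 + (-471 + H)*(121 + H))
308737 - M(1/(-599)) = 308737 - (-57000 + (1/(-599))² - 350/(-599)) = 308737 - (-57000 + (-1/599)² - 350*(-1/599)) = 308737 - (-57000 + 1/358801 + 350/599) = 308737 - 1*(-20451447349/358801) = 308737 + 20451447349/358801 = 131226591686/358801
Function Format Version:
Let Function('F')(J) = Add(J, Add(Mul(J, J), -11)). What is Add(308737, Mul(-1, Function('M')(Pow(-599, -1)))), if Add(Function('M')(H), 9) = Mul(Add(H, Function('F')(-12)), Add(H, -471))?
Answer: Rational(131226591686, 358801) ≈ 3.6574e+5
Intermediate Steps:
Function('F')(J) = Add(-11, J, Pow(J, 2)) (Function('F')(J) = Add(J, Add(Pow(J, 2), -11)) = Add(J, Add(-11, Pow(J, 2))) = Add(-11, J, Pow(J, 2)))
Function('M')(H) = Add(-9, Mul(Add(-471, H), Add(121, H))) (Function('M')(H) = Add(-9, Mul(Add(H, Add(-11, -12, Pow(-12, 2))), Add(H, -471))) = Add(-9, Mul(Add(H, Add(-11, -12, 144)), Add(-471, H))) = Add(-9, Mul(Add(H, 121), Add(-471, H))) = Add(-9, Mul(Add(121, H), Add(-471, H))) = Add(-9, Mul(Add(-471, H), Add(121, H))))
Add(308737, Mul(-1, Function('M')(Pow(-599, -1)))) = Add(308737, Mul(-1, Add(-57000, Pow(Pow(-599, -1), 2), Mul(-350, Pow(-599, -1))))) = Add(308737, Mul(-1, Add(-57000, Pow(Rational(-1, 599), 2), Mul(-350, Rational(-1, 599))))) = Add(308737, Mul(-1, Add(-57000, Rational(1, 358801), Rational(350, 599)))) = Add(308737, Mul(-1, Rational(-20451447349, 358801))) = Add(308737, Rational(20451447349, 358801)) = Rational(131226591686, 358801)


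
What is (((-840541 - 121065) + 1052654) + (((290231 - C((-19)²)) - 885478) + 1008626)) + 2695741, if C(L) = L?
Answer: 3199807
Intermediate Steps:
(((-840541 - 121065) + 1052654) + (((290231 - C((-19)²)) - 885478) + 1008626)) + 2695741 = (((-840541 - 121065) + 1052654) + (((290231 - 1*(-19)²) - 885478) + 1008626)) + 2695741 = ((-961606 + 1052654) + (((290231 - 1*361) - 885478) + 1008626)) + 2695741 = (91048 + (((290231 - 361) - 885478) + 1008626)) + 2695741 = (91048 + ((289870 - 885478) + 1008626)) + 2695741 = (91048 + (-595608 + 1008626)) + 2695741 = (91048 + 413018) + 2695741 = 504066 + 2695741 = 3199807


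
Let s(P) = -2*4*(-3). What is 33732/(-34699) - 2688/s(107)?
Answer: -3920020/34699 ≈ -112.97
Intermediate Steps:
s(P) = 24 (s(P) = -8*(-3) = 24)
33732/(-34699) - 2688/s(107) = 33732/(-34699) - 2688/24 = 33732*(-1/34699) - 2688*1/24 = -33732/34699 - 112 = -3920020/34699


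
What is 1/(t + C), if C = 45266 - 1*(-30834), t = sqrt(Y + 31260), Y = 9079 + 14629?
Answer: 19025/1447788758 - sqrt(13742)/2895577516 ≈ 1.3100e-5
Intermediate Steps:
Y = 23708
t = 2*sqrt(13742) (t = sqrt(23708 + 31260) = sqrt(54968) = 2*sqrt(13742) ≈ 234.45)
C = 76100 (C = 45266 + 30834 = 76100)
1/(t + C) = 1/(2*sqrt(13742) + 76100) = 1/(76100 + 2*sqrt(13742))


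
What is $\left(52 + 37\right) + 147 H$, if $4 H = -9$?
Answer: $- \frac{967}{4} \approx -241.75$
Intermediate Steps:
$H = - \frac{9}{4}$ ($H = \frac{1}{4} \left(-9\right) = - \frac{9}{4} \approx -2.25$)
$\left(52 + 37\right) + 147 H = \left(52 + 37\right) + 147 \left(- \frac{9}{4}\right) = 89 - \frac{1323}{4} = - \frac{967}{4}$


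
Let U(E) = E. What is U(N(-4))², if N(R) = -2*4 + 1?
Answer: 49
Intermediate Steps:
N(R) = -7 (N(R) = -8 + 1 = -7)
U(N(-4))² = (-7)² = 49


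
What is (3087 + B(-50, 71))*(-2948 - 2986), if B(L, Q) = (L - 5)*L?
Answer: -34636758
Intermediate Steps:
B(L, Q) = L*(-5 + L) (B(L, Q) = (-5 + L)*L = L*(-5 + L))
(3087 + B(-50, 71))*(-2948 - 2986) = (3087 - 50*(-5 - 50))*(-2948 - 2986) = (3087 - 50*(-55))*(-5934) = (3087 + 2750)*(-5934) = 5837*(-5934) = -34636758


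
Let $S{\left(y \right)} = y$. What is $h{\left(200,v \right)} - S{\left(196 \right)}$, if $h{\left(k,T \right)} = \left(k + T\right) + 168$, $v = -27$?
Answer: $145$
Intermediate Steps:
$h{\left(k,T \right)} = 168 + T + k$ ($h{\left(k,T \right)} = \left(T + k\right) + 168 = 168 + T + k$)
$h{\left(200,v \right)} - S{\left(196 \right)} = \left(168 - 27 + 200\right) - 196 = 341 - 196 = 145$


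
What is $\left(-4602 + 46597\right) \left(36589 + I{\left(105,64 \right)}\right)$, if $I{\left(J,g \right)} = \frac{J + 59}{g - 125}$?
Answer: $\frac{93722971175}{61} \approx 1.5364 \cdot 10^{9}$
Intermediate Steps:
$I{\left(J,g \right)} = \frac{59 + J}{-125 + g}$
$\left(-4602 + 46597\right) \left(36589 + I{\left(105,64 \right)}\right) = \left(-4602 + 46597\right) \left(36589 + \frac{59 + 105}{-125 + 64}\right) = 41995 \left(36589 + \frac{1}{-61} \cdot 164\right) = 41995 \left(36589 - \frac{164}{61}\right) = 41995 \cdot \frac{2231765}{61} = \frac{93722971175}{61}$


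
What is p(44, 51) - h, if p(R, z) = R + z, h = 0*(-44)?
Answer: 95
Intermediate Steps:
h = 0
p(44, 51) - h = (44 + 51) - 1*0 = 95 + 0 = 95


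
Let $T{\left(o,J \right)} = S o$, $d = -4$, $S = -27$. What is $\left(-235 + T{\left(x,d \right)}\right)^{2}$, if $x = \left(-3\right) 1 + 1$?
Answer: $32761$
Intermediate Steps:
$x = -2$ ($x = -3 + 1 = -2$)
$T{\left(o,J \right)} = - 27 o$
$\left(-235 + T{\left(x,d \right)}\right)^{2} = \left(-235 - -54\right)^{2} = \left(-235 + 54\right)^{2} = \left(-181\right)^{2} = 32761$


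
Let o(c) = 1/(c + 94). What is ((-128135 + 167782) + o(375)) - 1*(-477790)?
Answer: 242677954/469 ≈ 5.1744e+5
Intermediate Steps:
o(c) = 1/(94 + c)
((-128135 + 167782) + o(375)) - 1*(-477790) = ((-128135 + 167782) + 1/(94 + 375)) - 1*(-477790) = (39647 + 1/469) + 477790 = 18594444/469 + 477790 = 242677954/469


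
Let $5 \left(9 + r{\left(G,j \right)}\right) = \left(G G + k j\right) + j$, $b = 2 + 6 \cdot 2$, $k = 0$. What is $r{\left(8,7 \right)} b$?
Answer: $\frac{364}{5} \approx 72.8$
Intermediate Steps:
$b = 14$ ($b = 2 + 12 = 14$)
$r{\left(G,j \right)} = -9 + \frac{j}{5} + \frac{G^{2}}{5}$ ($r{\left(G,j \right)} = -9 + \frac{\left(G G + 0 j\right) + j}{5} = -9 + \frac{\left(G^{2} + 0\right) + j}{5} = -9 + \frac{G^{2} + j}{5} = -9 + \frac{j + G^{2}}{5} = -9 + \left(\frac{j}{5} + \frac{G^{2}}{5}\right) = -9 + \frac{j}{5} + \frac{G^{2}}{5}$)
$r{\left(8,7 \right)} b = \left(-9 + \frac{1}{5} \cdot 7 + \frac{8^{2}}{5}\right) 14 = \left(-9 + \frac{7}{5} + \frac{1}{5} \cdot 64\right) 14 = \left(-9 + \frac{7}{5} + \frac{64}{5}\right) 14 = \frac{26}{5} \cdot 14 = \frac{364}{5}$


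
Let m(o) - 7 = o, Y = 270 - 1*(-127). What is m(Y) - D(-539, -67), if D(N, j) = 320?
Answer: 84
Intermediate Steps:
Y = 397 (Y = 270 + 127 = 397)
m(o) = 7 + o
m(Y) - D(-539, -67) = (7 + 397) - 1*320 = 404 - 320 = 84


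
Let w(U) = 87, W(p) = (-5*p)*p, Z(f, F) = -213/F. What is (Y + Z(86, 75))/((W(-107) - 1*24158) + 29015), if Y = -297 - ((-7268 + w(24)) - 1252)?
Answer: -29047/187100 ≈ -0.15525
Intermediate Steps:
W(p) = -5*p**2
Y = 8136 (Y = -297 - ((-7268 + 87) - 1252) = -297 - (-7181 - 1252) = -297 - 1*(-8433) = -297 + 8433 = 8136)
(Y + Z(86, 75))/((W(-107) - 1*24158) + 29015) = (8136 - 213/75)/((-5*(-107)**2 - 1*24158) + 29015) = (8136 - 213*1/75)/((-5*11449 - 24158) + 29015) = (8136 - 71/25)/((-57245 - 24158) + 29015) = 203329/(25*(-81403 + 29015)) = (203329/25)/(-52388) = (203329/25)*(-1/52388) = -29047/187100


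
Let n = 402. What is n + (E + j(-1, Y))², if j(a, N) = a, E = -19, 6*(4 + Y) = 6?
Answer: 802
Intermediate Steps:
Y = -3 (Y = -4 + (⅙)*6 = -4 + 1 = -3)
n + (E + j(-1, Y))² = 402 + (-19 - 1)² = 402 + (-20)² = 402 + 400 = 802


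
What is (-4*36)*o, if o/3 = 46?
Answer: -19872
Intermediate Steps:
o = 138 (o = 3*46 = 138)
(-4*36)*o = -4*36*138 = -144*138 = -19872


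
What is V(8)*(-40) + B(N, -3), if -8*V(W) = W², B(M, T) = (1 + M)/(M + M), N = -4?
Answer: 2563/8 ≈ 320.38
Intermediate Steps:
B(M, T) = (1 + M)/(2*M) (B(M, T) = (1 + M)/((2*M)) = (1 + M)*(1/(2*M)) = (1 + M)/(2*M))
V(W) = -W²/8
V(8)*(-40) + B(N, -3) = -⅛*8²*(-40) + (½)*(1 - 4)/(-4) = -⅛*64*(-40) + (½)*(-¼)*(-3) = -8*(-40) + 3/8 = 320 + 3/8 = 2563/8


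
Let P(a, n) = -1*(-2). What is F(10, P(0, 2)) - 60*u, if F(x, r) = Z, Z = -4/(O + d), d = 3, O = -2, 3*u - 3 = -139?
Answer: 2716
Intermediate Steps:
u = -136/3 (u = 1 + (⅓)*(-139) = 1 - 139/3 = -136/3 ≈ -45.333)
P(a, n) = 2
Z = -4 (Z = -4/(-2 + 3) = -4/1 = 1*(-4) = -4)
F(x, r) = -4
F(10, P(0, 2)) - 60*u = -4 - 60*(-136/3) = -4 + 2720 = 2716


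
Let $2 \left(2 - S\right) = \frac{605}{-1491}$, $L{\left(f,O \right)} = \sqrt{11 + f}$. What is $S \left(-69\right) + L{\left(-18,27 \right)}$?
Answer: $- \frac{151087}{994} + i \sqrt{7} \approx -152.0 + 2.6458 i$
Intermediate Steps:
$S = \frac{6569}{2982}$ ($S = 2 - \frac{605 \frac{1}{-1491}}{2} = 2 - \frac{605 \left(- \frac{1}{1491}\right)}{2} = 2 - - \frac{605}{2982} = 2 + \frac{605}{2982} = \frac{6569}{2982} \approx 2.2029$)
$S \left(-69\right) + L{\left(-18,27 \right)} = \frac{6569}{2982} \left(-69\right) + \sqrt{11 - 18} = - \frac{151087}{994} + \sqrt{-7} = - \frac{151087}{994} + i \sqrt{7}$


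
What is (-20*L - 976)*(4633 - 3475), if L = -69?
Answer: 467832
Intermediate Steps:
(-20*L - 976)*(4633 - 3475) = (-20*(-69) - 976)*(4633 - 3475) = (1380 - 976)*1158 = 404*1158 = 467832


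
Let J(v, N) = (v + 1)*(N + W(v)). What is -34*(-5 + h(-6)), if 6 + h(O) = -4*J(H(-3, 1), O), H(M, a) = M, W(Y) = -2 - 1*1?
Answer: 2822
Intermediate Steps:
W(Y) = -3 (W(Y) = -2 - 1 = -3)
J(v, N) = (1 + v)*(-3 + N) (J(v, N) = (v + 1)*(N - 3) = (1 + v)*(-3 + N))
h(O) = -30 + 8*O (h(O) = -6 - 4*(-3 + O - 3*(-3) + O*(-3)) = -6 - 4*(-3 + O + 9 - 3*O) = -6 - 4*(6 - 2*O) = -6 + (-24 + 8*O) = -30 + 8*O)
-34*(-5 + h(-6)) = -34*(-5 + (-30 + 8*(-6))) = -34*(-5 + (-30 - 48)) = -34*(-5 - 78) = -34*(-83) = 2822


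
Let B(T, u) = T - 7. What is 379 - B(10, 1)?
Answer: 376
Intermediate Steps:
B(T, u) = -7 + T
379 - B(10, 1) = 379 - (-7 + 10) = 379 - 1*3 = 379 - 3 = 376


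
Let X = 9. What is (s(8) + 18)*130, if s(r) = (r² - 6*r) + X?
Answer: 5590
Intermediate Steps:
s(r) = 9 + r² - 6*r (s(r) = (r² - 6*r) + 9 = 9 + r² - 6*r)
(s(8) + 18)*130 = ((9 + 8² - 6*8) + 18)*130 = ((9 + 64 - 48) + 18)*130 = (25 + 18)*130 = 43*130 = 5590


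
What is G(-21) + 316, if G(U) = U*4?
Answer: 232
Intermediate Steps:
G(U) = 4*U
G(-21) + 316 = 4*(-21) + 316 = -84 + 316 = 232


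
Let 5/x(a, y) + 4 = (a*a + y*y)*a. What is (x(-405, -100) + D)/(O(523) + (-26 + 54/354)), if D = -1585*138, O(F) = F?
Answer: -909550998354325/2067323143828 ≈ -439.97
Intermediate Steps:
D = -218730
x(a, y) = 5/(-4 + a*(a² + y²)) (x(a, y) = 5/(-4 + (a*a + y*y)*a) = 5/(-4 + (a² + y²)*a) = 5/(-4 + a*(a² + y²)))
(x(-405, -100) + D)/(O(523) + (-26 + 54/354)) = (5/(-4 + (-405)³ - 405*(-100)²) - 218730)/(523 + (-26 + 54/354)) = (5/(-4 - 66430125 - 405*10000) - 218730)/(523 + (-26 + 54*(1/354))) = (5/(-4 - 66430125 - 4050000) - 218730)/(523 + (-26 + 9/59)) = (5/(-70480129) - 218730)/(523 - 1525/59) = (5*(-1/70480129) - 218730)/(29332/59) = (-5/70480129 - 218730)*(59/29332) = -15416118616175/70480129*59/29332 = -909550998354325/2067323143828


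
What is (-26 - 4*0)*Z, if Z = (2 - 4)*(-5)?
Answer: -260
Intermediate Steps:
Z = 10 (Z = -2*(-5) = 10)
(-26 - 4*0)*Z = (-26 - 4*0)*10 = (-26 + 0)*10 = -26*10 = -260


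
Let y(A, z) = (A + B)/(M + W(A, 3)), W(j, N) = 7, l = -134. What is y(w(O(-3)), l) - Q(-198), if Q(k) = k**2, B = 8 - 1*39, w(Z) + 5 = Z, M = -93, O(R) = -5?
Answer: -3371503/86 ≈ -39204.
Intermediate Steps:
w(Z) = -5 + Z
B = -31 (B = 8 - 39 = -31)
y(A, z) = 31/86 - A/86 (y(A, z) = (A - 31)/(-93 + 7) = (-31 + A)/(-86) = (-31 + A)*(-1/86) = 31/86 - A/86)
y(w(O(-3)), l) - Q(-198) = (31/86 - (-5 - 5)/86) - 1*(-198)**2 = (31/86 - 1/86*(-10)) - 1*39204 = (31/86 + 5/43) - 39204 = 41/86 - 39204 = -3371503/86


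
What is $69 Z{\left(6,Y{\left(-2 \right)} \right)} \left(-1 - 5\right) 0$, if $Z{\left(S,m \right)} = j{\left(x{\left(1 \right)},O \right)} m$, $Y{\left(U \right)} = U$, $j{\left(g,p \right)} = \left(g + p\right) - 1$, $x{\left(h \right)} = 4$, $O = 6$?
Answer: $0$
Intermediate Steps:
$j{\left(g,p \right)} = -1 + g + p$
$Z{\left(S,m \right)} = 9 m$ ($Z{\left(S,m \right)} = \left(-1 + 4 + 6\right) m = 9 m$)
$69 Z{\left(6,Y{\left(-2 \right)} \right)} \left(-1 - 5\right) 0 = 69 \cdot 9 \left(-2\right) \left(-1 - 5\right) 0 = 69 \left(-18\right) \left(\left(-6\right) 0\right) = \left(-1242\right) 0 = 0$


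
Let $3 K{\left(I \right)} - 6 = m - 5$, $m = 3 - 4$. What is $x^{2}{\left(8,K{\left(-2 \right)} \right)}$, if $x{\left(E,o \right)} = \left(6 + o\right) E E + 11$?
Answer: $156025$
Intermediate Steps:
$m = -1$
$K{\left(I \right)} = 0$ ($K{\left(I \right)} = 2 + \frac{-1 - 5}{3} = 2 + \frac{1}{3} \left(-6\right) = 2 - 2 = 0$)
$x{\left(E,o \right)} = 11 + E^{2} \left(6 + o\right)$ ($x{\left(E,o \right)} = E \left(6 + o\right) E + 11 = E^{2} \left(6 + o\right) + 11 = 11 + E^{2} \left(6 + o\right)$)
$x^{2}{\left(8,K{\left(-2 \right)} \right)} = \left(11 + 6 \cdot 8^{2} + 0 \cdot 8^{2}\right)^{2} = \left(11 + 6 \cdot 64 + 0 \cdot 64\right)^{2} = \left(11 + 384 + 0\right)^{2} = 395^{2} = 156025$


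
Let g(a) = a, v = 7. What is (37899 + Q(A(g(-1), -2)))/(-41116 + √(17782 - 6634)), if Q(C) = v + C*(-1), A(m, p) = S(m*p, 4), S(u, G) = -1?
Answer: -389646053/422628577 - 37907*√2787/845257154 ≈ -0.92433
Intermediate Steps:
A(m, p) = -1
Q(C) = 7 - C (Q(C) = 7 + C*(-1) = 7 - C)
(37899 + Q(A(g(-1), -2)))/(-41116 + √(17782 - 6634)) = (37899 + (7 - 1*(-1)))/(-41116 + √(17782 - 6634)) = (37899 + (7 + 1))/(-41116 + √11148) = (37899 + 8)/(-41116 + 2*√2787) = 37907/(-41116 + 2*√2787)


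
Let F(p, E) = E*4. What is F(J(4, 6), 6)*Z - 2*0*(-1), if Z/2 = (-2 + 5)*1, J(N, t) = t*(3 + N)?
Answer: 144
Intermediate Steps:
F(p, E) = 4*E
Z = 6 (Z = 2*((-2 + 5)*1) = 2*(3*1) = 2*3 = 6)
F(J(4, 6), 6)*Z - 2*0*(-1) = (4*6)*6 - 2*0*(-1) = 24*6 + 0*(-1) = 144 + 0 = 144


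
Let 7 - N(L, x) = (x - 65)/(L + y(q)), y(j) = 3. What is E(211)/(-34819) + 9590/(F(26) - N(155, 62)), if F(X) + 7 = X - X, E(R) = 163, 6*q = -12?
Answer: -10551761245/15424817 ≈ -684.08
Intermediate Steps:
q = -2 (q = (1/6)*(-12) = -2)
F(X) = -7 (F(X) = -7 + (X - X) = -7 + 0 = -7)
N(L, x) = 7 - (-65 + x)/(3 + L) (N(L, x) = 7 - (x - 65)/(L + 3) = 7 - (-65 + x)/(3 + L))
E(211)/(-34819) + 9590/(F(26) - N(155, 62)) = 163/(-34819) + 9590/(-7 - (86 - 1*62 + 7*155)/(3 + 155)) = 163*(-1/34819) + 9590/(-7 - (86 - 62 + 1085)/158) = -163/34819 + 9590/(-7 - 1109/158) = -163/34819 + 9590/(-2215/158) = -163/34819 + 9590*(-158/2215) = -163/34819 - 303044/443 = -10551761245/15424817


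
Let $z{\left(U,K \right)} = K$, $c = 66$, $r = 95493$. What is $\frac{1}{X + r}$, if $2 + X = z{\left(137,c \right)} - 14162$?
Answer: $\frac{1}{81395} \approx 1.2286 \cdot 10^{-5}$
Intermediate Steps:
$X = -14098$ ($X = -2 + \left(66 - 14162\right) = -2 - 14096 = -14098$)
$\frac{1}{X + r} = \frac{1}{-14098 + 95493} = \frac{1}{81395}$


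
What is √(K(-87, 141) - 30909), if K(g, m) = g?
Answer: 6*I*√861 ≈ 176.06*I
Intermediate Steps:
√(K(-87, 141) - 30909) = √(-87 - 30909) = √(-30996) = 6*I*√861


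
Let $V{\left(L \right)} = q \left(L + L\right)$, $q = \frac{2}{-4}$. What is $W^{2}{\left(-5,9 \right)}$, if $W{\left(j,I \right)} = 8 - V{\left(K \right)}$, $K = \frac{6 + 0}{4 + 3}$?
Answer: $\frac{3844}{49} \approx 78.449$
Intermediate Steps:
$q = - \frac{1}{2}$ ($q = 2 \left(- \frac{1}{4}\right) = - \frac{1}{2} \approx -0.5$)
$K = \frac{6}{7} \approx 0.85714$
$V{\left(L \right)} = - L$ ($V{\left(L \right)} = - \frac{L + L}{2} = - \frac{2 L}{2} = - L$)
$W{\left(j,I \right)} = \frac{62}{7}$ ($W{\left(j,I \right)} = 8 - \left(-1\right) \frac{6}{7} = 8 - - \frac{6}{7} = 8 + \frac{6}{7} = \frac{62}{7}$)
$W^{2}{\left(-5,9 \right)} = \left(\frac{62}{7}\right)^{2} = \frac{3844}{49}$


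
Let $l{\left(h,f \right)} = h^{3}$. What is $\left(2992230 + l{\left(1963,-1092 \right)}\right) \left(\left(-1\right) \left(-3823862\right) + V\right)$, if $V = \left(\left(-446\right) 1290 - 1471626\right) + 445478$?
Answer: $16817049808279798$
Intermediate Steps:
$V = -1601488$ ($V = \left(-575340 - 1471626\right) + 445478 = -2046966 + 445478 = -1601488$)
$\left(2992230 + l{\left(1963,-1092 \right)}\right) \left(\left(-1\right) \left(-3823862\right) + V\right) = \left(2992230 + 1963^{3}\right) \left(\left(-1\right) \left(-3823862\right) - 1601488\right) = \left(2992230 + 7564163347\right) \left(3823862 - 1601488\right) = 7567155577 \cdot 2222374 = 16817049808279798$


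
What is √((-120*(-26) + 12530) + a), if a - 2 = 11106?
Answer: √26758 ≈ 163.58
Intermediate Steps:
a = 11108 (a = 2 + 11106 = 11108)
√((-120*(-26) + 12530) + a) = √((-120*(-26) + 12530) + 11108) = √((3120 + 12530) + 11108) = √(15650 + 11108) = √26758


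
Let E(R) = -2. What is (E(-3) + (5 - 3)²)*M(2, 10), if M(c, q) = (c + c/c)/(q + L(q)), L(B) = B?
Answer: 3/10 ≈ 0.30000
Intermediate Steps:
M(c, q) = (1 + c)/(2*q) (M(c, q) = (c + c/c)/(q + q) = (c + 1)/((2*q)) = (1 + c)*(1/(2*q)) = (1 + c)/(2*q))
(E(-3) + (5 - 3)²)*M(2, 10) = (-2 + (5 - 3)²)*((½)*(1 + 2)/10) = (-2 + 2²)*((½)*(⅒)*3) = (-2 + 4)*(3/20) = 2*(3/20) = 3/10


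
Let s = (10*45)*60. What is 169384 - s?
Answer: 142384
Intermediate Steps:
s = 27000 (s = 450*60 = 27000)
169384 - s = 169384 - 1*27000 = 169384 - 27000 = 142384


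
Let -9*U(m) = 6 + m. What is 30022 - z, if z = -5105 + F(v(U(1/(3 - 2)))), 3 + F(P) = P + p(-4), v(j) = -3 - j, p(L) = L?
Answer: 316226/9 ≈ 35136.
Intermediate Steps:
U(m) = -2/3 - m/9 (U(m) = -(6 + m)/9 = -2/3 - m/9)
F(P) = -7 + P (F(P) = -3 + (P - 4) = -3 + (-4 + P) = -7 + P)
z = -46028/9 (z = -5105 + (-7 + (-3 - (-2/3 - 1/(9*(3 - 2))))) = -5105 + (-7 + (-3 - (-2/3 - 1/9/1))) = -5105 + (-7 + (-3 - (-2/3 - 1/9*1))) = -5105 + (-7 + (-3 - (-2/3 - 1/9))) = -5105 + (-7 + (-3 - 1*(-7/9))) = -5105 + (-7 + (-3 + 7/9)) = -5105 + (-7 - 20/9) = -5105 - 83/9 = -46028/9 ≈ -5114.2)
30022 - z = 30022 - 1*(-46028/9) = 30022 + 46028/9 = 316226/9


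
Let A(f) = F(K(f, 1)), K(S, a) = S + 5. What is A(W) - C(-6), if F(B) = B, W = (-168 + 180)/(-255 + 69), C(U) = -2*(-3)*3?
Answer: -405/31 ≈ -13.065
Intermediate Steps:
C(U) = 18 (C(U) = 6*3 = 18)
K(S, a) = 5 + S
W = -2/31 (W = 12/(-186) = 12*(-1/186) = -2/31 ≈ -0.064516)
A(f) = 5 + f
A(W) - C(-6) = (5 - 2/31) - 1*18 = 153/31 - 18 = -405/31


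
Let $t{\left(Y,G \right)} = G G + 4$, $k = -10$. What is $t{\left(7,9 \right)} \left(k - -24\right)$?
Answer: $1190$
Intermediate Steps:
$t{\left(Y,G \right)} = 4 + G^{2}$ ($t{\left(Y,G \right)} = G^{2} + 4 = 4 + G^{2}$)
$t{\left(7,9 \right)} \left(k - -24\right) = \left(4 + 9^{2}\right) \left(-10 - -24\right) = \left(4 + 81\right) \left(-10 + 24\right) = 85 \cdot 14 = 1190$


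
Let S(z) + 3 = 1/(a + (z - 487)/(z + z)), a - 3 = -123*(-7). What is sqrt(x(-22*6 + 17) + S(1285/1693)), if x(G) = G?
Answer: I*sqrt(57594153868197)/698637 ≈ 10.863*I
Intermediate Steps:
a = 864 (a = 3 - 123*(-7) = 3 + 861 = 864)
S(z) = -3 + 1/(864 + (-487 + z)/(2*z)) (S(z) = -3 + 1/(864 + (z - 487)/(z + z)) = -3 + 1/(864 + (-487 + z)/((2*z))) = -3 + 1/(864 + (-487 + z)*(1/(2*z))) = -3 + 1/(864 + (-487 + z)/(2*z)))
sqrt(x(-22*6 + 17) + S(1285/1693)) = sqrt((-22*6 + 17) + (1461 - 6662725/1693)/(-487 + 1729*(1285/1693))) = sqrt((-132 + 17) + (1461 - 6662725/1693)/(-487 + 1729*(1285*(1/1693)))) = sqrt(-115 + (1461 - 5185*1285/1693)/(-487 + 1729*(1285/1693))) = sqrt(-115 + (1461 - 6662725/1693)/(-487 + 2221765/1693)) = sqrt(-115 - 4189252/1693/(1397274/1693)) = sqrt(-115 + (1693/1397274)*(-4189252/1693)) = sqrt(-115 - 2094626/698637) = sqrt(-82437881/698637) = I*sqrt(57594153868197)/698637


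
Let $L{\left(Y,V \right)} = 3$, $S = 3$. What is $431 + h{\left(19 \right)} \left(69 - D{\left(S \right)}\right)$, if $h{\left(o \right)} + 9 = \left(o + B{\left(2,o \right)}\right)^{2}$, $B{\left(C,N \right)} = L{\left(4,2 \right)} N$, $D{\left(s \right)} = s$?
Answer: $381053$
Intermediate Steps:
$B{\left(C,N \right)} = 3 N$
$h{\left(o \right)} = -9 + 16 o^{2}$ ($h{\left(o \right)} = -9 + \left(o + 3 o\right)^{2} = -9 + \left(4 o\right)^{2} = -9 + 16 o^{2}$)
$431 + h{\left(19 \right)} \left(69 - D{\left(S \right)}\right) = 431 + \left(-9 + 16 \cdot 19^{2}\right) \left(69 - 3\right) = 431 + \left(-9 + 16 \cdot 361\right) \left(69 - 3\right) = 431 + \left(-9 + 5776\right) 66 = 431 + 5767 \cdot 66 = 431 + 380622 = 381053$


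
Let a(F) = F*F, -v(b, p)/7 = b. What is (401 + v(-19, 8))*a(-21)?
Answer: 235494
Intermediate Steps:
v(b, p) = -7*b
a(F) = F**2
(401 + v(-19, 8))*a(-21) = (401 - 7*(-19))*(-21)**2 = (401 + 133)*441 = 534*441 = 235494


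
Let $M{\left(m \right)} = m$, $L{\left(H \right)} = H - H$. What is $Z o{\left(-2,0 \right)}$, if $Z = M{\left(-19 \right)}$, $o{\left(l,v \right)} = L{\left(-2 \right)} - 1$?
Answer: $19$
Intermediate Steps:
$L{\left(H \right)} = 0$
$o{\left(l,v \right)} = -1$ ($o{\left(l,v \right)} = 0 - 1 = -1$)
$Z = -19$
$Z o{\left(-2,0 \right)} = \left(-19\right) \left(-1\right) = 19$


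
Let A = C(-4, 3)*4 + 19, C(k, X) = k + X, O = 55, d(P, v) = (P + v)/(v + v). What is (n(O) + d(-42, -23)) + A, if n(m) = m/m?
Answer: 801/46 ≈ 17.413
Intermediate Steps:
d(P, v) = (P + v)/(2*v) (d(P, v) = (P + v)/((2*v)) = (P + v)*(1/(2*v)) = (P + v)/(2*v))
C(k, X) = X + k
A = 15 (A = (3 - 4)*4 + 19 = -1*4 + 19 = -4 + 19 = 15)
n(m) = 1
(n(O) + d(-42, -23)) + A = (1 + (1/2)*(-42 - 23)/(-23)) + 15 = (1 + (1/2)*(-1/23)*(-65)) + 15 = (1 + 65/46) + 15 = 111/46 + 15 = 801/46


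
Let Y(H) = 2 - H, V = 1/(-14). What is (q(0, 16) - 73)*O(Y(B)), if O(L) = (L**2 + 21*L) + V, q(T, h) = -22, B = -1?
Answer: -95665/14 ≈ -6833.2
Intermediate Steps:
V = -1/14 ≈ -0.071429
O(L) = -1/14 + L**2 + 21*L (O(L) = (L**2 + 21*L) - 1/14 = -1/14 + L**2 + 21*L)
(q(0, 16) - 73)*O(Y(B)) = (-22 - 73)*(-1/14 + (2 - 1*(-1))**2 + 21*(2 - 1*(-1))) = -95*(-1/14 + (2 + 1)**2 + 21*(2 + 1)) = -95*(-1/14 + 3**2 + 21*3) = -95*(-1/14 + 9 + 63) = -95*1007/14 = -95665/14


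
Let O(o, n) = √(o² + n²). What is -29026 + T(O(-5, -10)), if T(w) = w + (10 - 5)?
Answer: -29021 + 5*√5 ≈ -29010.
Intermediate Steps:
O(o, n) = √(n² + o²)
T(w) = 5 + w (T(w) = w + 5 = 5 + w)
-29026 + T(O(-5, -10)) = -29026 + (5 + √((-10)² + (-5)²)) = -29026 + (5 + √(100 + 25)) = -29026 + (5 + √125) = -29026 + (5 + 5*√5) = -29021 + 5*√5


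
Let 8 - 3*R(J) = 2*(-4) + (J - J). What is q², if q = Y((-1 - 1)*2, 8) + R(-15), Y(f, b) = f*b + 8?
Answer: 3136/9 ≈ 348.44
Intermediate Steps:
R(J) = 16/3 (R(J) = 8/3 - (2*(-4) + (J - J))/3 = 8/3 - (-8 + 0)/3 = 8/3 - ⅓*(-8) = 8/3 + 8/3 = 16/3)
Y(f, b) = 8 + b*f (Y(f, b) = b*f + 8 = 8 + b*f)
q = -56/3 (q = (8 + 8*((-1 - 1)*2)) + 16/3 = (8 + 8*(-2*2)) + 16/3 = (8 + 8*(-4)) + 16/3 = (8 - 32) + 16/3 = -24 + 16/3 = -56/3 ≈ -18.667)
q² = (-56/3)² = 3136/9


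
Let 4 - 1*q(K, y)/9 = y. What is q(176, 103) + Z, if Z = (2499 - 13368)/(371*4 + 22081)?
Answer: -7002428/7855 ≈ -891.46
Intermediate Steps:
q(K, y) = 36 - 9*y
Z = -3623/7855 (Z = -10869/(1484 + 22081) = -10869/23565 = -10869*1/23565 = -3623/7855 ≈ -0.46124)
q(176, 103) + Z = (36 - 9*103) - 3623/7855 = (36 - 927) - 3623/7855 = -891 - 3623/7855 = -7002428/7855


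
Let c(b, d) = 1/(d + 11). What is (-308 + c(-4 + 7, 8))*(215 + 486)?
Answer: -4101551/19 ≈ -2.1587e+5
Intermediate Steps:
c(b, d) = 1/(11 + d)
(-308 + c(-4 + 7, 8))*(215 + 486) = (-308 + 1/(11 + 8))*(215 + 486) = (-308 + 1/19)*701 = -5851/19*701 = -4101551/19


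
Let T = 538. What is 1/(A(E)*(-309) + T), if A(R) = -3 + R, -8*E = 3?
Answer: 8/12647 ≈ 0.00063256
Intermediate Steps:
E = -3/8 (E = -⅛*3 = -3/8 ≈ -0.37500)
1/(A(E)*(-309) + T) = 1/((-3 - 3/8)*(-309) + 538) = 1/(-27/8*(-309) + 538) = 1/(8343/8 + 538) = 1/(12647/8) = 8/12647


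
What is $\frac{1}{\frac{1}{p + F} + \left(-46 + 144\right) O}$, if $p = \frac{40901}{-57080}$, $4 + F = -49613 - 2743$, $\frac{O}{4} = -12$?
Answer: $- \frac{2988749701}{14059078650584} \approx -0.00021259$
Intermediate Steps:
$O = -48$ ($O = 4 \left(-12\right) = -48$)
$F = -52360$ ($F = -4 - 52356 = -52360$)
$p = - \frac{40901}{57080}$ ($p = 40901 \left(- \frac{1}{57080}\right) = - \frac{40901}{57080} \approx -0.71656$)
$\frac{1}{\frac{1}{p + F} + \left(-46 + 144\right) O} = \frac{1}{\frac{1}{- \frac{40901}{57080} - 52360} + \left(-46 + 144\right) \left(-48\right)} = \frac{1}{\frac{1}{- \frac{2988749701}{57080}} + 98 \left(-48\right)} = \frac{1}{- \frac{57080}{2988749701} - 4704} = \frac{1}{- \frac{14059078650584}{2988749701}} = - \frac{2988749701}{14059078650584}$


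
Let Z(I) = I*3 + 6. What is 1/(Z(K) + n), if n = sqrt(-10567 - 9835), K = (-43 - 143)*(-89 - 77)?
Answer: 46317/4290539179 - 101*I*sqrt(2)/8581078358 ≈ 1.0795e-5 - 1.6645e-8*I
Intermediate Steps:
K = 30876 (K = -186*(-166) = 30876)
Z(I) = 6 + 3*I (Z(I) = 3*I + 6 = 6 + 3*I)
n = 101*I*sqrt(2) (n = sqrt(-20402) = 101*I*sqrt(2) ≈ 142.84*I)
1/(Z(K) + n) = 1/((6 + 3*30876) + 101*I*sqrt(2)) = 1/((6 + 92628) + 101*I*sqrt(2)) = 1/(92634 + 101*I*sqrt(2))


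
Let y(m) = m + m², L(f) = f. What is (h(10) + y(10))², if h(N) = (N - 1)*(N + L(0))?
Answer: 40000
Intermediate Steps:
h(N) = N*(-1 + N) (h(N) = (N - 1)*(N + 0) = (-1 + N)*N = N*(-1 + N))
(h(10) + y(10))² = (10*(-1 + 10) + 10*(1 + 10))² = (10*9 + 10*11)² = (90 + 110)² = 200² = 40000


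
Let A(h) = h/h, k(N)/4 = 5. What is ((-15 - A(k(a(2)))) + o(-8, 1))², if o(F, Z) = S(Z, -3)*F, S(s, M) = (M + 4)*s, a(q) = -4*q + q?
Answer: 576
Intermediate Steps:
a(q) = -3*q
k(N) = 20 (k(N) = 4*5 = 20)
S(s, M) = s*(4 + M) (S(s, M) = (4 + M)*s = s*(4 + M))
A(h) = 1
o(F, Z) = F*Z (o(F, Z) = (Z*(4 - 3))*F = (Z*1)*F = Z*F = F*Z)
((-15 - A(k(a(2)))) + o(-8, 1))² = ((-15 - 1*1) - 8*1)² = ((-15 - 1) - 8)² = (-16 - 8)² = (-24)² = 576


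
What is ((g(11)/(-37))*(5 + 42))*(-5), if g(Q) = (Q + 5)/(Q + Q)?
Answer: 1880/407 ≈ 4.6192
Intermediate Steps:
g(Q) = (5 + Q)/(2*Q) (g(Q) = (5 + Q)/((2*Q)) = (5 + Q)*(1/(2*Q)) = (5 + Q)/(2*Q))
((g(11)/(-37))*(5 + 42))*(-5) = ((((½)*(5 + 11)/11)/(-37))*(5 + 42))*(-5) = ((((½)*(1/11)*16)*(-1/37))*47)*(-5) = (((8/11)*(-1/37))*47)*(-5) = -8/407*47*(-5) = -376/407*(-5) = 1880/407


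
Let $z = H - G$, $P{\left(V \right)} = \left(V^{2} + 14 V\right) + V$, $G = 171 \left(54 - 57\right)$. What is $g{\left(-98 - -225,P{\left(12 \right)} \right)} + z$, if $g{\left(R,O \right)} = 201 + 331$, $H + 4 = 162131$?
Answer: $163172$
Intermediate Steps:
$H = 162127$ ($H = -4 + 162131 = 162127$)
$G = -513$ ($G = 171 \left(-3\right) = -513$)
$P{\left(V \right)} = V^{2} + 15 V$
$g{\left(R,O \right)} = 532$
$z = 162640$ ($z = 162127 - -513 = 162127 + 513 = 162640$)
$g{\left(-98 - -225,P{\left(12 \right)} \right)} + z = 532 + 162640 = 163172$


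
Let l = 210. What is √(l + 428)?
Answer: √638 ≈ 25.259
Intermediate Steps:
√(l + 428) = √(210 + 428) = √638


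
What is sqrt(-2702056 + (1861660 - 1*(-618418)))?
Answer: I*sqrt(221978) ≈ 471.15*I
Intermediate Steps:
sqrt(-2702056 + (1861660 - 1*(-618418))) = sqrt(-2702056 + (1861660 + 618418)) = sqrt(-2702056 + 2480078) = sqrt(-221978) = I*sqrt(221978)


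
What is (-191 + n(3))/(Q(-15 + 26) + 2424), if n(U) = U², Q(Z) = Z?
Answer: -182/2435 ≈ -0.074743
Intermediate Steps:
(-191 + n(3))/(Q(-15 + 26) + 2424) = (-191 + 3²)/((-15 + 26) + 2424) = (-191 + 9)/(11 + 2424) = -182/2435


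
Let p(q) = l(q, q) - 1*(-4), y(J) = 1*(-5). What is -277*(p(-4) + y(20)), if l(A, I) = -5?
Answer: 1662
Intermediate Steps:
y(J) = -5
p(q) = -1 (p(q) = -5 - 1*(-4) = -5 + 4 = -1)
-277*(p(-4) + y(20)) = -277*(-1 - 5) = -277*(-6) = 1662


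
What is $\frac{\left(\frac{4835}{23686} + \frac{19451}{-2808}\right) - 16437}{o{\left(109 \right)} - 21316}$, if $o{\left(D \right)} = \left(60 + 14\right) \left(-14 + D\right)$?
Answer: $\frac{42064490137}{36544845168} \approx 1.151$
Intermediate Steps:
$o{\left(D \right)} = -1036 + 74 D$ ($o{\left(D \right)} = 74 \left(-14 + D\right) = -1036 + 74 D$)
$\frac{\left(\frac{4835}{23686} + \frac{19451}{-2808}\right) - 16437}{o{\left(109 \right)} - 21316} = \frac{\left(\frac{4835}{23686} + \frac{19451}{-2808}\right) - 16437}{\left(-1036 + 74 \cdot 109\right) - 21316} = \frac{\left(4835 \cdot \frac{1}{23686} + 19451 \left(- \frac{1}{2808}\right)\right) - 16437}{\left(-1036 + 8066\right) - 21316} = \frac{\left(\frac{4835}{23686} - \frac{19451}{2808}\right) - 16437}{7030 - 21316} = \frac{- \frac{17197681}{2558088} - 16437}{-14286} = \left(- \frac{42064490137}{2558088}\right) \left(- \frac{1}{14286}\right) = \frac{42064490137}{36544845168}$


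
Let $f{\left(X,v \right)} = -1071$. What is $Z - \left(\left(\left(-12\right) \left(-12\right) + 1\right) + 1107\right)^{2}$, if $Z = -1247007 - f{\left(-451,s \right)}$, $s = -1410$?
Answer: $-2813440$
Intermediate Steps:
$Z = -1245936$ ($Z = -1247007 - -1071 = -1247007 + 1071 = -1245936$)
$Z - \left(\left(\left(-12\right) \left(-12\right) + 1\right) + 1107\right)^{2} = -1245936 - \left(\left(\left(-12\right) \left(-12\right) + 1\right) + 1107\right)^{2} = -1245936 - \left(\left(144 + 1\right) + 1107\right)^{2} = -1245936 - \left(145 + 1107\right)^{2} = -1245936 - 1252^{2} = -1245936 - 1567504 = -2813440$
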